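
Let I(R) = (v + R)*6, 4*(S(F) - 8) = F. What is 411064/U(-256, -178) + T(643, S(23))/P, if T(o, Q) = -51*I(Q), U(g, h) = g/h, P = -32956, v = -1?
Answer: 37677679399/131824 ≈ 2.8582e+5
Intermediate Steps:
S(F) = 8 + F/4
I(R) = -6 + 6*R (I(R) = (-1 + R)*6 = -6 + 6*R)
T(o, Q) = 306 - 306*Q (T(o, Q) = -51*(-6 + 6*Q) = 306 - 306*Q)
411064/U(-256, -178) + T(643, S(23))/P = 411064/((-256/(-178))) + (306 - 306*(8 + (¼)*23))/(-32956) = 411064/((-256*(-1/178))) + (306 - 306*(8 + 23/4))*(-1/32956) = 411064/(128/89) + (306 - 306*55/4)*(-1/32956) = 411064*(89/128) + (306 - 8415/2)*(-1/32956) = 4573087/16 - 7803/2*(-1/32956) = 4573087/16 + 7803/65912 = 37677679399/131824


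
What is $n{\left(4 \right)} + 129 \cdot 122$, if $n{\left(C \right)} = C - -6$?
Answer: $15748$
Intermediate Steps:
$n{\left(C \right)} = 6 + C$ ($n{\left(C \right)} = C + 6 = 6 + C$)
$n{\left(4 \right)} + 129 \cdot 122 = \left(6 + 4\right) + 129 \cdot 122 = 10 + 15738 = 15748$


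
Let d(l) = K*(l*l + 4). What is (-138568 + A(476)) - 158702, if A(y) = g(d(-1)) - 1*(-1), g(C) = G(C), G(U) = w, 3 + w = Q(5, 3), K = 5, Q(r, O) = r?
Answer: -297267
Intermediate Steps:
w = 2 (w = -3 + 5 = 2)
G(U) = 2
d(l) = 20 + 5*l² (d(l) = 5*(l*l + 4) = 5*(l² + 4) = 5*(4 + l²) = 20 + 5*l²)
g(C) = 2
A(y) = 3 (A(y) = 2 - 1*(-1) = 2 + 1 = 3)
(-138568 + A(476)) - 158702 = (-138568 + 3) - 158702 = -138565 - 158702 = -297267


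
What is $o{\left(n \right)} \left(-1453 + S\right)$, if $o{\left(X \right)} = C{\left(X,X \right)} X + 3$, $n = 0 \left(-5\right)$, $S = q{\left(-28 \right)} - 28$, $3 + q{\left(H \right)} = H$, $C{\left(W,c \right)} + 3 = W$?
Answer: $-4536$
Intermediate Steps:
$C{\left(W,c \right)} = -3 + W$
$q{\left(H \right)} = -3 + H$
$S = -59$ ($S = \left(-3 - 28\right) - 28 = -31 - 28 = -59$)
$n = 0$
$o{\left(X \right)} = 3 + X \left(-3 + X\right)$ ($o{\left(X \right)} = \left(-3 + X\right) X + 3 = X \left(-3 + X\right) + 3 = 3 + X \left(-3 + X\right)$)
$o{\left(n \right)} \left(-1453 + S\right) = \left(3 + 0 \left(-3 + 0\right)\right) \left(-1453 - 59\right) = \left(3 + 0 \left(-3\right)\right) \left(-1512\right) = \left(3 + 0\right) \left(-1512\right) = 3 \left(-1512\right) = -4536$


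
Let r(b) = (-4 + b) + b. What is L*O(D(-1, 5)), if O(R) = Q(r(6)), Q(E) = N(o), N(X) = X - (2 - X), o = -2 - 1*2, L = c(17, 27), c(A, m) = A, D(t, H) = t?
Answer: -170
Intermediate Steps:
L = 17
r(b) = -4 + 2*b
o = -4 (o = -2 - 2 = -4)
N(X) = -2 + 2*X (N(X) = X + (-2 + X) = -2 + 2*X)
Q(E) = -10 (Q(E) = -2 + 2*(-4) = -2 - 8 = -10)
O(R) = -10
L*O(D(-1, 5)) = 17*(-10) = -170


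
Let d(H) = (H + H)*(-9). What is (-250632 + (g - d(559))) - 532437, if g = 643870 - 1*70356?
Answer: -199493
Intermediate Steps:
d(H) = -18*H (d(H) = (2*H)*(-9) = -18*H)
g = 573514 (g = 643870 - 70356 = 573514)
(-250632 + (g - d(559))) - 532437 = (-250632 + (573514 - (-18)*559)) - 532437 = (-250632 + (573514 - 1*(-10062))) - 532437 = (-250632 + (573514 + 10062)) - 532437 = (-250632 + 583576) - 532437 = 332944 - 532437 = -199493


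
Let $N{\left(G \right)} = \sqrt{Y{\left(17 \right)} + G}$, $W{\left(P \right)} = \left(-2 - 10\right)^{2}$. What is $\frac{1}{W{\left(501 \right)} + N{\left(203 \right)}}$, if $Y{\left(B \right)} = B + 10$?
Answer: $\frac{72}{10253} - \frac{\sqrt{230}}{20506} \approx 0.0062828$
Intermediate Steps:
$Y{\left(B \right)} = 10 + B$
$W{\left(P \right)} = 144$ ($W{\left(P \right)} = \left(-12\right)^{2} = 144$)
$N{\left(G \right)} = \sqrt{27 + G}$ ($N{\left(G \right)} = \sqrt{\left(10 + 17\right) + G} = \sqrt{27 + G}$)
$\frac{1}{W{\left(501 \right)} + N{\left(203 \right)}} = \frac{1}{144 + \sqrt{27 + 203}} = \frac{1}{144 + \sqrt{230}}$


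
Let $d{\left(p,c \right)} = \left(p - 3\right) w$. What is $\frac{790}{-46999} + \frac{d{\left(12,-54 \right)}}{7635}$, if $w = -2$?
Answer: $- \frac{2292544}{119612455} \approx -0.019166$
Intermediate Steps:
$d{\left(p,c \right)} = 6 - 2 p$ ($d{\left(p,c \right)} = \left(p - 3\right) \left(-2\right) = \left(-3 + p\right) \left(-2\right) = 6 - 2 p$)
$\frac{790}{-46999} + \frac{d{\left(12,-54 \right)}}{7635} = \frac{790}{-46999} + \frac{6 - 24}{7635} = 790 \left(- \frac{1}{46999}\right) + \left(6 - 24\right) \frac{1}{7635} = - \frac{790}{46999} - \frac{6}{2545} = - \frac{2292544}{119612455}$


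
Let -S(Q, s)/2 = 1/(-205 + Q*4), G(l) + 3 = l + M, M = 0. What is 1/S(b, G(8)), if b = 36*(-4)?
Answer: 781/2 ≈ 390.50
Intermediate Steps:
G(l) = -3 + l (G(l) = -3 + (l + 0) = -3 + l)
b = -144
S(Q, s) = -2/(-205 + 4*Q) (S(Q, s) = -2/(-205 + Q*4) = -2/(-205 + 4*Q))
1/S(b, G(8)) = 1/(-2/(-205 + 4*(-144))) = 1/(-2/(-205 - 576)) = 1/(-2/(-781)) = 1/(-2*(-1/781)) = 1/(2/781) = 781/2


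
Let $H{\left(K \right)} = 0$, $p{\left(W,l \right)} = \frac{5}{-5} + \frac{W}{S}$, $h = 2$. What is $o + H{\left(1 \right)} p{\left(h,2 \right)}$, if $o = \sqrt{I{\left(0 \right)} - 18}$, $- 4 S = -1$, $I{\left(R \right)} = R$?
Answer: $3 i \sqrt{2} \approx 4.2426 i$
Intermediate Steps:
$S = \frac{1}{4}$ ($S = \left(- \frac{1}{4}\right) \left(-1\right) = \frac{1}{4} \approx 0.25$)
$p{\left(W,l \right)} = -1 + 4 W$ ($p{\left(W,l \right)} = \frac{5}{-5} + W \frac{1}{\frac{1}{4}} = 5 \left(- \frac{1}{5}\right) + W 4 = -1 + 4 W$)
$o = 3 i \sqrt{2}$ ($o = \sqrt{0 - 18} = \sqrt{-18} = 3 i \sqrt{2} \approx 4.2426 i$)
$o + H{\left(1 \right)} p{\left(h,2 \right)} = 3 i \sqrt{2} + 0 \left(-1 + 4 \cdot 2\right) = 3 i \sqrt{2} + 0 \left(-1 + 8\right) = 3 i \sqrt{2} + 0 \cdot 7 = 3 i \sqrt{2} + 0 = 3 i \sqrt{2}$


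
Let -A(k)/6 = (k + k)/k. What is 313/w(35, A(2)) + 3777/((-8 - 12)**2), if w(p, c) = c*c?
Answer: 20909/1800 ≈ 11.616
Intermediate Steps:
A(k) = -12 (A(k) = -6*(k + k)/k = -6*2*k/k = -6*2 = -12)
w(p, c) = c**2
313/w(35, A(2)) + 3777/((-8 - 12)**2) = 313/((-12)**2) + 3777/((-8 - 12)**2) = 313/144 + 3777/((-20)**2) = 313*(1/144) + 3777/400 = 313/144 + 3777*(1/400) = 313/144 + 3777/400 = 20909/1800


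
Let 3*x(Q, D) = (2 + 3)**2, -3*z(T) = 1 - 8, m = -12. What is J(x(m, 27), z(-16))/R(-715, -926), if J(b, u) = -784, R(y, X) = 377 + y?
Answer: 392/169 ≈ 2.3195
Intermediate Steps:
z(T) = 7/3 (z(T) = -(1 - 8)/3 = -1/3*(-7) = 7/3)
x(Q, D) = 25/3 (x(Q, D) = (2 + 3)**2/3 = (1/3)*5**2 = (1/3)*25 = 25/3)
J(x(m, 27), z(-16))/R(-715, -926) = -784/(377 - 715) = -784/(-338) = -784*(-1/338) = 392/169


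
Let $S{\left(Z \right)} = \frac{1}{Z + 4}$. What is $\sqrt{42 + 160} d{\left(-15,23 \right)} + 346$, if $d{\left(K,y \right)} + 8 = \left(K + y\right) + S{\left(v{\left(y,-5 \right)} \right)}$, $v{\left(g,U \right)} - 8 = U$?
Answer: $346 + \frac{\sqrt{202}}{7} \approx 348.03$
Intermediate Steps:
$v{\left(g,U \right)} = 8 + U$
$S{\left(Z \right)} = \frac{1}{4 + Z}$
$d{\left(K,y \right)} = - \frac{55}{7} + K + y$ ($d{\left(K,y \right)} = -8 + \left(\left(K + y\right) + \frac{1}{4 + \left(8 - 5\right)}\right) = -8 + \left(\left(K + y\right) + \frac{1}{4 + 3}\right) = -8 + \left(\left(K + y\right) + \frac{1}{7}\right) = -8 + \left(\frac{1}{7} + K + y\right) = - \frac{55}{7} + K + y$)
$\sqrt{42 + 160} d{\left(-15,23 \right)} + 346 = \sqrt{42 + 160} \left(- \frac{55}{7} - 15 + 23\right) + 346 = \sqrt{202} \cdot \frac{1}{7} + 346 = \frac{\sqrt{202}}{7} + 346 = 346 + \frac{\sqrt{202}}{7}$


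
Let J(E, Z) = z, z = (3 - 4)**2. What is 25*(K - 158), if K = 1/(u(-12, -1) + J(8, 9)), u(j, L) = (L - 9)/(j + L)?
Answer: -90525/23 ≈ -3935.9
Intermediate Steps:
z = 1 (z = (-1)**2 = 1)
J(E, Z) = 1
u(j, L) = (-9 + L)/(L + j)
K = 13/23 (K = 1/((-9 - 1)/(-1 - 12) + 1) = 1/(-10/(-13) + 1) = 1/(-1/13*(-10) + 1) = 1/(10/13 + 1) = 1/(23/13) = 13/23 ≈ 0.56522)
25*(K - 158) = 25*(13/23 - 158) = 25*(-3621/23) = -90525/23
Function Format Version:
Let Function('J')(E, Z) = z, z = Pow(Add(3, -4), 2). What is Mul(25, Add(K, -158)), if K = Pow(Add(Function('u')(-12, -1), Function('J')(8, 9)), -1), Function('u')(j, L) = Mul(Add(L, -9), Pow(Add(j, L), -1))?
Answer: Rational(-90525, 23) ≈ -3935.9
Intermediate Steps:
z = 1 (z = Pow(-1, 2) = 1)
Function('J')(E, Z) = 1
Function('u')(j, L) = Mul(Pow(Add(L, j), -1), Add(-9, L)) (Function('u')(j, L) = Mul(Add(-9, L), Pow(Add(L, j), -1)) = Mul(Pow(Add(L, j), -1), Add(-9, L)))
K = Rational(13, 23) (K = Pow(Add(Mul(Pow(Add(-1, -12), -1), Add(-9, -1)), 1), -1) = Pow(Add(Mul(Pow(-13, -1), -10), 1), -1) = Pow(Add(Mul(Rational(-1, 13), -10), 1), -1) = Pow(Add(Rational(10, 13), 1), -1) = Pow(Rational(23, 13), -1) = Rational(13, 23) ≈ 0.56522)
Mul(25, Add(K, -158)) = Mul(25, Add(Rational(13, 23), -158)) = Mul(25, Rational(-3621, 23)) = Rational(-90525, 23)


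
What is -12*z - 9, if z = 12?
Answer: -153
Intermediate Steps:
-12*z - 9 = -12*12 - 9 = -144 - 9 = -153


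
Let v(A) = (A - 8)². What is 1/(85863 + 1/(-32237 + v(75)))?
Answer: 27748/2382526523 ≈ 1.1646e-5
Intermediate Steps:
v(A) = (-8 + A)²
1/(85863 + 1/(-32237 + v(75))) = 1/(85863 + 1/(-32237 + (-8 + 75)²)) = 1/(85863 + 1/(-32237 + 67²)) = 1/(85863 + 1/(-32237 + 4489)) = 1/(85863 + 1/(-27748)) = 1/(85863 - 1/27748) = 1/(2382526523/27748) = 27748/2382526523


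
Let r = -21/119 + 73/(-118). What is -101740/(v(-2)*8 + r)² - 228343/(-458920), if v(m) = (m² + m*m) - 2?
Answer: -185836838709039393/4115027449151080 ≈ -45.161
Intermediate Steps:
v(m) = -2 + 2*m² (v(m) = (m² + m²) - 2 = 2*m² - 2 = -2 + 2*m²)
r = -1595/2006 (r = -21*1/119 + 73*(-1/118) = -3/17 - 73/118 = -1595/2006 ≈ -0.79511)
-101740/(v(-2)*8 + r)² - 228343/(-458920) = -101740/((-2 + 2*(-2)²)*8 - 1595/2006)² - 228343/(-458920) = -101740/((-2 + 2*4)*8 - 1595/2006)² - 228343*(-1/458920) = -101740/((-2 + 8)*8 - 1595/2006)² + 228343/458920 = -101740/(6*8 - 1595/2006)² + 228343/458920 = -101740/(48 - 1595/2006)² + 228343/458920 = -101740/((94693/2006)²) + 228343/458920 = -101740/8966764249/4024036 + 228343/458920 = -101740*4024036/8966764249 + 228343/458920 = -409405422640/8966764249 + 228343/458920 = -185836838709039393/4115027449151080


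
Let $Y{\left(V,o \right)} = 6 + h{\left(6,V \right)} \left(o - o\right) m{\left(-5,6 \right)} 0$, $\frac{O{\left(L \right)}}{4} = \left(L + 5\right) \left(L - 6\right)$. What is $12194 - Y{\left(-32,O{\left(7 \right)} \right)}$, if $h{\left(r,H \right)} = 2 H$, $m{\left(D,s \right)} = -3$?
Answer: $12188$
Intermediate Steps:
$O{\left(L \right)} = 4 \left(-6 + L\right) \left(5 + L\right)$ ($O{\left(L \right)} = 4 \left(L + 5\right) \left(L - 6\right) = 4 \left(5 + L\right) \left(-6 + L\right) = 4 \left(-6 + L\right) \left(5 + L\right)$)
$Y{\left(V,o \right)} = 6$ ($Y{\left(V,o \right)} = 6 + 2 V \left(o - o\right) \left(-3\right) 0 = 6 + 2 V 0 \left(-3\right) 0 = 6 + 2 V 0 \cdot 0 = 6 + 2 V 0 = 6 + 0 = 6$)
$12194 - Y{\left(-32,O{\left(7 \right)} \right)} = 12194 - 6 = 12188$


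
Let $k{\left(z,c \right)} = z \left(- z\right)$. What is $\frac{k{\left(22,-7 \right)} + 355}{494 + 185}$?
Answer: $- \frac{129}{679} \approx -0.18999$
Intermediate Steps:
$k{\left(z,c \right)} = - z^{2}$
$\frac{k{\left(22,-7 \right)} + 355}{494 + 185} = \frac{- 22^{2} + 355}{494 + 185} = \frac{\left(-1\right) 484 + 355}{679} = \left(-484 + 355\right) \frac{1}{679} = \left(-129\right) \frac{1}{679} = - \frac{129}{679}$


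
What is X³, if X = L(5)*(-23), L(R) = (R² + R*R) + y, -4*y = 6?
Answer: -11104492391/8 ≈ -1.3881e+9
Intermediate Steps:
y = -3/2 (y = -¼*6 = -3/2 ≈ -1.5000)
L(R) = -3/2 + 2*R² (L(R) = (R² + R*R) - 3/2 = (R² + R²) - 3/2 = 2*R² - 3/2 = -3/2 + 2*R²)
X = -2231/2 (X = (-3/2 + 2*5²)*(-23) = (-3/2 + 2*25)*(-23) = (-3/2 + 50)*(-23) = (97/2)*(-23) = -2231/2 ≈ -1115.5)
X³ = (-2231/2)³ = -11104492391/8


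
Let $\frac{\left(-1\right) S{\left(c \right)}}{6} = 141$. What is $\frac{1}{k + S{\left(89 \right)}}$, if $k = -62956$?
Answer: $- \frac{1}{63802} \approx -1.5673 \cdot 10^{-5}$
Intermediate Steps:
$S{\left(c \right)} = -846$ ($S{\left(c \right)} = \left(-6\right) 141 = -846$)
$\frac{1}{k + S{\left(89 \right)}} = \frac{1}{-62956 - 846} = \frac{1}{-63802} = - \frac{1}{63802}$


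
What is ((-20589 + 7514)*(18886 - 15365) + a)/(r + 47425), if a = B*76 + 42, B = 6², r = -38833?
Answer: -46034297/8592 ≈ -5357.8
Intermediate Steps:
B = 36
a = 2778 (a = 36*76 + 42 = 2736 + 42 = 2778)
((-20589 + 7514)*(18886 - 15365) + a)/(r + 47425) = ((-20589 + 7514)*(18886 - 15365) + 2778)/(-38833 + 47425) = (-13075*3521 + 2778)/8592 = (-46037075 + 2778)*(1/8592) = -46034297*1/8592 = -46034297/8592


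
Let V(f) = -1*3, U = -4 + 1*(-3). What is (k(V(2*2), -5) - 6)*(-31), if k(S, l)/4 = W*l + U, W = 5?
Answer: 4154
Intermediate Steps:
U = -7 (U = -4 - 3 = -7)
V(f) = -3
k(S, l) = -28 + 20*l (k(S, l) = 4*(5*l - 7) = 4*(-7 + 5*l) = -28 + 20*l)
(k(V(2*2), -5) - 6)*(-31) = ((-28 + 20*(-5)) - 6)*(-31) = ((-28 - 100) - 6)*(-31) = (-128 - 6)*(-31) = -134*(-31) = 4154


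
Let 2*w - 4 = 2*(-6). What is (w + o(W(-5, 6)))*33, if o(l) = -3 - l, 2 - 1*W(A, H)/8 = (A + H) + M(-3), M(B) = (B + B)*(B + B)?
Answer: 9009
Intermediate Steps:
M(B) = 4*B² (M(B) = (2*B)*(2*B) = 4*B²)
W(A, H) = -272 - 8*A - 8*H (W(A, H) = 16 - 8*((A + H) + 4*(-3)²) = 16 - 8*((A + H) + 4*9) = 16 - 8*((A + H) + 36) = 16 - 8*(36 + A + H) = 16 + (-288 - 8*A - 8*H) = -272 - 8*A - 8*H)
w = -4 (w = 2 + (2*(-6))/2 = 2 + (½)*(-12) = 2 - 6 = -4)
(w + o(W(-5, 6)))*33 = (-4 + (-3 - (-272 - 8*(-5) - 8*6)))*33 = (-4 + (-3 - (-272 + 40 - 48)))*33 = (-4 + (-3 - 1*(-280)))*33 = (-4 + (-3 + 280))*33 = (-4 + 277)*33 = 273*33 = 9009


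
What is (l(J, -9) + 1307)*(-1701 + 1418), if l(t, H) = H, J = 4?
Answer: -367334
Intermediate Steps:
(l(J, -9) + 1307)*(-1701 + 1418) = (-9 + 1307)*(-1701 + 1418) = 1298*(-283) = -367334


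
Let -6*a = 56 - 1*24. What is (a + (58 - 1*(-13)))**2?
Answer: 38809/9 ≈ 4312.1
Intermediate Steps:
a = -16/3 (a = -(56 - 1*24)/6 = -(56 - 24)/6 = -1/6*32 = -16/3 ≈ -5.3333)
(a + (58 - 1*(-13)))**2 = (-16/3 + (58 - 1*(-13)))**2 = (-16/3 + (58 + 13))**2 = (-16/3 + 71)**2 = (197/3)**2 = 38809/9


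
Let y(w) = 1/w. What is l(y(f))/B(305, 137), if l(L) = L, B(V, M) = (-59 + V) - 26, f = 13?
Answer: 1/2860 ≈ 0.00034965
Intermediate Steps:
y(w) = 1/w
B(V, M) = -85 + V
l(y(f))/B(305, 137) = 1/(13*(-85 + 305)) = (1/13)/220 = (1/13)*(1/220) = 1/2860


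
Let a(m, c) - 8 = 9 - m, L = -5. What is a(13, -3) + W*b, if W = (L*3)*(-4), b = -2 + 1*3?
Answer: 64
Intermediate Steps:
a(m, c) = 17 - m (a(m, c) = 8 + (9 - m) = 17 - m)
b = 1 (b = -2 + 3 = 1)
W = 60 (W = -5*3*(-4) = -15*(-4) = 60)
a(13, -3) + W*b = (17 - 1*13) + 60*1 = (17 - 13) + 60 = 4 + 60 = 64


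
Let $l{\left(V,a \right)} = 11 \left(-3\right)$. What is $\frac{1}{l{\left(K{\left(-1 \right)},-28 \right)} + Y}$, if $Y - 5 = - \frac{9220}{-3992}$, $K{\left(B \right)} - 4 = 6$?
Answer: $- \frac{998}{25639} \approx -0.038925$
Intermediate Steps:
$K{\left(B \right)} = 10$ ($K{\left(B \right)} = 4 + 6 = 10$)
$l{\left(V,a \right)} = -33$
$Y = \frac{7295}{998}$ ($Y = 5 - \frac{9220}{-3992} = 5 - - \frac{2305}{998} = 5 + \frac{2305}{998} = \frac{7295}{998} \approx 7.3096$)
$\frac{1}{l{\left(K{\left(-1 \right)},-28 \right)} + Y} = \frac{1}{-33 + \frac{7295}{998}} = \frac{1}{- \frac{25639}{998}} = - \frac{998}{25639}$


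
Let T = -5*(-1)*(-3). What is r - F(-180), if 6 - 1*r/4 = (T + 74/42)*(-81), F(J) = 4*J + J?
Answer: -23556/7 ≈ -3365.1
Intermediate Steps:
T = -15 (T = 5*(-3) = -15)
F(J) = 5*J
r = -29856/7 (r = 24 - 4*(-15 + 74/42)*(-81) = 24 - 4*(-15 + 74*(1/42))*(-81) = 24 - 4*(-15 + 37/21)*(-81) = 24 - (-1112)*(-81)/21 = 24 - 4*7506/7 = 24 - 30024/7 = -29856/7 ≈ -4265.1)
r - F(-180) = -29856/7 - 5*(-180) = -29856/7 - 1*(-900) = -29856/7 + 900 = -23556/7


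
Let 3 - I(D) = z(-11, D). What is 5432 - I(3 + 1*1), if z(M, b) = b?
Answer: 5433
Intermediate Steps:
I(D) = 3 - D
5432 - I(3 + 1*1) = 5432 - (3 - (3 + 1*1)) = 5432 - (3 - (3 + 1)) = 5432 - (3 - 1*4) = 5432 - (3 - 4) = 5432 - 1*(-1) = 5432 + 1 = 5433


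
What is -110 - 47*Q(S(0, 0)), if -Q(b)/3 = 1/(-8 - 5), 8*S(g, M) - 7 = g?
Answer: -1571/13 ≈ -120.85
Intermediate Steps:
S(g, M) = 7/8 + g/8
Q(b) = 3/13 (Q(b) = -3/(-8 - 5) = -3/(-13) = -3*(-1/13) = 3/13)
-110 - 47*Q(S(0, 0)) = -110 - 47*3/13 = -110 - 141/13 = -1571/13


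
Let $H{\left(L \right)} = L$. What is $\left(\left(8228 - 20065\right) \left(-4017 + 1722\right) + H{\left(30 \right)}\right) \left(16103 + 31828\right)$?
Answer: $1302090909795$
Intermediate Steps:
$\left(\left(8228 - 20065\right) \left(-4017 + 1722\right) + H{\left(30 \right)}\right) \left(16103 + 31828\right) = \left(\left(8228 - 20065\right) \left(-4017 + 1722\right) + 30\right) \left(16103 + 31828\right) = \left(\left(-11837\right) \left(-2295\right) + 30\right) 47931 = \left(27165915 + 30\right) 47931 = 27165945 \cdot 47931 = 1302090909795$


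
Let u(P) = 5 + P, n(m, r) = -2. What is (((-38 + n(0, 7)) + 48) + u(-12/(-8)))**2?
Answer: 841/4 ≈ 210.25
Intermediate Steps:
(((-38 + n(0, 7)) + 48) + u(-12/(-8)))**2 = (((-38 - 2) + 48) + (5 - 12/(-8)))**2 = ((-40 + 48) + (5 - 12*(-1/8)))**2 = (8 + (5 + 3/2))**2 = (8 + 13/2)**2 = (29/2)**2 = 841/4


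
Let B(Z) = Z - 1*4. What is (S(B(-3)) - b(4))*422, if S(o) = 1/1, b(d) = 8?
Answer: -2954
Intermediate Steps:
B(Z) = -4 + Z (B(Z) = Z - 4 = -4 + Z)
S(o) = 1
(S(B(-3)) - b(4))*422 = (1 - 1*8)*422 = (1 - 8)*422 = -7*422 = -2954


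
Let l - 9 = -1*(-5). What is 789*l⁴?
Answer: 30310224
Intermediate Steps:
l = 14 (l = 9 - 1*(-5) = 9 + 5 = 14)
789*l⁴ = 789*14⁴ = 789*38416 = 30310224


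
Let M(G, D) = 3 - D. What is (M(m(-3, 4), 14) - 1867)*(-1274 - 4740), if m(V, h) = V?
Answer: 11294292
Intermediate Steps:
(M(m(-3, 4), 14) - 1867)*(-1274 - 4740) = ((3 - 1*14) - 1867)*(-1274 - 4740) = ((3 - 14) - 1867)*(-6014) = (-11 - 1867)*(-6014) = -1878*(-6014) = 11294292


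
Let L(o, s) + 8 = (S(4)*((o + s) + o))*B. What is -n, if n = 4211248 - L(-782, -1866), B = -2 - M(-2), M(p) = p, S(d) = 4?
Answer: -4211256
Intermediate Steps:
B = 0 (B = -2 - 1*(-2) = -2 + 2 = 0)
L(o, s) = -8 (L(o, s) = -8 + (4*((o + s) + o))*0 = -8 + (4*(s + 2*o))*0 = -8 + (4*s + 8*o)*0 = -8 + 0 = -8)
n = 4211256 (n = 4211248 - 1*(-8) = 4211248 + 8 = 4211256)
-n = -1*4211256 = -4211256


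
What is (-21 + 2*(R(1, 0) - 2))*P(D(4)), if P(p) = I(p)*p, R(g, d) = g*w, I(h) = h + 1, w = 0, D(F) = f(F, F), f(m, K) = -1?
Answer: 0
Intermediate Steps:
D(F) = -1
I(h) = 1 + h
R(g, d) = 0 (R(g, d) = g*0 = 0)
P(p) = p*(1 + p) (P(p) = (1 + p)*p = p*(1 + p))
(-21 + 2*(R(1, 0) - 2))*P(D(4)) = (-21 + 2*(0 - 2))*(-(1 - 1)) = (-21 + 2*(-2))*(-1*0) = (-21 - 4)*0 = -25*0 = 0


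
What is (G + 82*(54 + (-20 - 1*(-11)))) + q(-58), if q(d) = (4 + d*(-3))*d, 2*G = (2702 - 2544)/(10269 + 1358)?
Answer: -77133439/11627 ≈ -6634.0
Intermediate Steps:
G = 79/11627 (G = ((2702 - 2544)/(10269 + 1358))/2 = (158/11627)/2 = (158*(1/11627))/2 = (½)*(158/11627) = 79/11627 ≈ 0.0067945)
q(d) = d*(4 - 3*d) (q(d) = (4 - 3*d)*d = d*(4 - 3*d))
(G + 82*(54 + (-20 - 1*(-11)))) + q(-58) = (79/11627 + 82*(54 + (-20 - 1*(-11)))) - 58*(4 - 3*(-58)) = (79/11627 + 82*(54 + (-20 + 11))) - 58*(4 + 174) = (79/11627 + 82*(54 - 9)) - 58*178 = (79/11627 + 82*45) - 10324 = (79/11627 + 3690) - 10324 = 42903709/11627 - 10324 = -77133439/11627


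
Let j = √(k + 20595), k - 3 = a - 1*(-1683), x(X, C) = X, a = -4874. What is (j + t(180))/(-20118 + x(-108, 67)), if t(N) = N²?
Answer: -5400/3371 - 13*√103/20226 ≈ -1.6084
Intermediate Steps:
k = -3188 (k = 3 + (-4874 - 1*(-1683)) = 3 + (-4874 + 1683) = 3 - 3191 = -3188)
j = 13*√103 (j = √(-3188 + 20595) = √17407 = 13*√103 ≈ 131.94)
(j + t(180))/(-20118 + x(-108, 67)) = (13*√103 + 180²)/(-20118 - 108) = (13*√103 + 32400)/(-20226) = (32400 + 13*√103)*(-1/20226) = -5400/3371 - 13*√103/20226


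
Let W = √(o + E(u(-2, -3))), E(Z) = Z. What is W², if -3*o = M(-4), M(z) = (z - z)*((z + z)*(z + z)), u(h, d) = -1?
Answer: -1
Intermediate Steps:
M(z) = 0 (M(z) = 0*((2*z)*(2*z)) = 0*(4*z²) = 0)
o = 0 (o = -⅓*0 = 0)
W = I (W = √(0 - 1) = √(-1) = I ≈ 1.0*I)
W² = I² = -1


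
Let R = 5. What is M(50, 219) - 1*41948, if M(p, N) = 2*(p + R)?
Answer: -41838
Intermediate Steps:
M(p, N) = 10 + 2*p (M(p, N) = 2*(p + 5) = 2*(5 + p) = 10 + 2*p)
M(50, 219) - 1*41948 = (10 + 2*50) - 1*41948 = (10 + 100) - 41948 = 110 - 41948 = -41838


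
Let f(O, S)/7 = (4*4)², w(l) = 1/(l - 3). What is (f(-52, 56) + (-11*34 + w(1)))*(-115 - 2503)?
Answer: -3711015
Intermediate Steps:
w(l) = 1/(-3 + l)
f(O, S) = 1792 (f(O, S) = 7*(4*4)² = 7*16² = 7*256 = 1792)
(f(-52, 56) + (-11*34 + w(1)))*(-115 - 2503) = (1792 + (-11*34 + 1/(-3 + 1)))*(-115 - 2503) = (1792 + (-374 + 1/(-2)))*(-2618) = (1792 + (-374 - ½))*(-2618) = (1792 - 749/2)*(-2618) = (2835/2)*(-2618) = -3711015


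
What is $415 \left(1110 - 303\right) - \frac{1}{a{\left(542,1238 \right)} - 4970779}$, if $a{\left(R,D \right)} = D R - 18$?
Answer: $\frac{1440024853906}{4299801} \approx 3.3491 \cdot 10^{5}$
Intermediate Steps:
$a{\left(R,D \right)} = -18 + D R$
$415 \left(1110 - 303\right) - \frac{1}{a{\left(542,1238 \right)} - 4970779} = 415 \left(1110 - 303\right) - \frac{1}{\left(-18 + 1238 \cdot 542\right) - 4970779} = 415 \cdot 807 - \frac{1}{\left(-18 + 670996\right) - 4970779} = 334905 - \frac{1}{670978 - 4970779} = 334905 - \frac{1}{-4299801} = 334905 - - \frac{1}{4299801} = 334905 + \frac{1}{4299801} = \frac{1440024853906}{4299801}$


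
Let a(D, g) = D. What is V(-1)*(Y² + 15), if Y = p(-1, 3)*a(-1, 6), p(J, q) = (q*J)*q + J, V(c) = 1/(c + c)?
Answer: -115/2 ≈ -57.500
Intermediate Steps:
V(c) = 1/(2*c)
p(J, q) = J + J*q² (p(J, q) = (J*q)*q + J = J*q² + J = J + J*q²)
Y = 10 (Y = -(1 + 3²)*(-1) = -(1 + 9)*(-1) = -1*10*(-1) = -10*(-1) = 10)
V(-1)*(Y² + 15) = ((½)/(-1))*(10² + 15) = ((½)*(-1))*(100 + 15) = -½*115 = -115/2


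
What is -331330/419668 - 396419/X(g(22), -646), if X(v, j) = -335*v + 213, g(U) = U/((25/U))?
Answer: 410715170835/6581023742 ≈ 62.409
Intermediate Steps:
g(U) = U²/25 (g(U) = U*(U/25) = U²/25)
X(v, j) = 213 - 335*v
-331330/419668 - 396419/X(g(22), -646) = -331330/419668 - 396419/(213 - 67*22²/5) = -331330*1/419668 - 396419/(213 - 67*484/5) = -165665/209834 - 396419/(213 - 335*484/25) = -165665/209834 - 396419/(213 - 32428/5) = -165665/209834 - 396419/(-31363/5) = -165665/209834 - 396419*(-5/31363) = -165665/209834 + 1982095/31363 = 410715170835/6581023742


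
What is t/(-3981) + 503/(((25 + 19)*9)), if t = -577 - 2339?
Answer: 1052393/525492 ≈ 2.0027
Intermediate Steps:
t = -2916
t/(-3981) + 503/(((25 + 19)*9)) = -2916/(-3981) + 503/(((25 + 19)*9)) = -2916*(-1/3981) + 503/((44*9)) = 972/1327 + 503/396 = 1052393/525492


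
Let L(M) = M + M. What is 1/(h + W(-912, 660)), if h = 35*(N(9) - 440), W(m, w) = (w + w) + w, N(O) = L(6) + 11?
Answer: -1/12615 ≈ -7.9271e-5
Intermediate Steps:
L(M) = 2*M
N(O) = 23 (N(O) = 2*6 + 11 = 12 + 11 = 23)
W(m, w) = 3*w (W(m, w) = 2*w + w = 3*w)
h = -14595 (h = 35*(23 - 440) = 35*(-417) = -14595)
1/(h + W(-912, 660)) = 1/(-14595 + 3*660) = 1/(-14595 + 1980) = 1/(-12615) = -1/12615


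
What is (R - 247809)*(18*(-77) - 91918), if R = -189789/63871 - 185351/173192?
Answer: 31971718246797046711/1382743279 ≈ 2.3122e+10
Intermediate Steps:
R = -44708490209/11061946232 (R = -189789*1/63871 - 185351*1/173192 = -189789/63871 - 185351/173192 = -44708490209/11061946232 ≈ -4.0416)
(R - 247809)*(18*(-77) - 91918) = (-44708490209/11061946232 - 247809)*(18*(-77) - 91918) = -2741294542295897*(-1386 - 91918)/11061946232 = -2741294542295897/11061946232*(-93304) = 31971718246797046711/1382743279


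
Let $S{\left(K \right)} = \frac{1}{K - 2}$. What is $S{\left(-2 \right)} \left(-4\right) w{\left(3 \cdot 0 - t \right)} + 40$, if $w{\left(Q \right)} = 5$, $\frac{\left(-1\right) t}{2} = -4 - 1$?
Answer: $45$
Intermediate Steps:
$S{\left(K \right)} = \frac{1}{-2 + K}$
$t = 10$ ($t = - 2 \left(-4 - 1\right) = \left(-2\right) \left(-5\right) = 10$)
$S{\left(-2 \right)} \left(-4\right) w{\left(3 \cdot 0 - t \right)} + 40 = \frac{1}{-2 - 2} \left(-4\right) 5 + 40 = \frac{1}{-4} \left(-4\right) 5 + 40 = \left(- \frac{1}{4}\right) \left(-4\right) 5 + 40 = 1 \cdot 5 + 40 = 5 + 40 = 45$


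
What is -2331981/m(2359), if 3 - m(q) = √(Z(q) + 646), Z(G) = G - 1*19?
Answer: 6995943/2977 + 2331981*√2986/2977 ≈ 45155.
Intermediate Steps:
Z(G) = -19 + G (Z(G) = G - 19 = -19 + G)
m(q) = 3 - √(627 + q) (m(q) = 3 - √((-19 + q) + 646) = 3 - √(627 + q))
-2331981/m(2359) = -2331981/(3 - √(627 + 2359)) = -2331981/(3 - √2986)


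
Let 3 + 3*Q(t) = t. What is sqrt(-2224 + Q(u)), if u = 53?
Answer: I*sqrt(19866)/3 ≈ 46.982*I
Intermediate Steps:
Q(t) = -1 + t/3
sqrt(-2224 + Q(u)) = sqrt(-2224 + (-1 + (1/3)*53)) = sqrt(-2224 + (-1 + 53/3)) = sqrt(-2224 + 50/3) = sqrt(-6622/3) = I*sqrt(19866)/3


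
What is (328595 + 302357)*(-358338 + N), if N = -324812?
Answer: -431034858800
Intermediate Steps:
(328595 + 302357)*(-358338 + N) = (328595 + 302357)*(-358338 - 324812) = 630952*(-683150) = -431034858800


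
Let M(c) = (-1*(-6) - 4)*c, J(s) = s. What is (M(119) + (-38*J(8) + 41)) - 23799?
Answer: -23824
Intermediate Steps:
M(c) = 2*c (M(c) = (6 - 4)*c = 2*c)
(M(119) + (-38*J(8) + 41)) - 23799 = (2*119 + (-38*8 + 41)) - 23799 = (238 + (-304 + 41)) - 23799 = (238 - 263) - 23799 = -25 - 23799 = -23824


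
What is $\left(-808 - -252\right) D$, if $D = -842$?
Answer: $468152$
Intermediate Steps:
$\left(-808 - -252\right) D = \left(-808 - -252\right) \left(-842\right) = \left(-808 + 252\right) \left(-842\right) = \left(-556\right) \left(-842\right) = 468152$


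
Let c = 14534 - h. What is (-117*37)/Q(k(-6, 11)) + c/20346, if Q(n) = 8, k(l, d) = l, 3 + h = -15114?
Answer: -43920313/81384 ≈ -539.67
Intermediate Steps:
h = -15117 (h = -3 - 15114 = -15117)
c = 29651 (c = 14534 - 1*(-15117) = 14534 + 15117 = 29651)
(-117*37)/Q(k(-6, 11)) + c/20346 = -117*37/8 + 29651/20346 = -4329*⅛ + 29651*(1/20346) = -4329/8 + 29651/20346 = -43920313/81384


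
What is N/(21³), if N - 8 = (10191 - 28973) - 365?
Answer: -19139/9261 ≈ -2.0666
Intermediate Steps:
N = -19139 (N = 8 + ((10191 - 28973) - 365) = 8 + (-18782 - 365) = 8 - 19147 = -19139)
N/(21³) = -19139/(21³) = -19139/9261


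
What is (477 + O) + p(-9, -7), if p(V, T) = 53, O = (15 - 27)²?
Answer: 674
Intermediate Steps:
O = 144 (O = (-12)² = 144)
(477 + O) + p(-9, -7) = (477 + 144) + 53 = 621 + 53 = 674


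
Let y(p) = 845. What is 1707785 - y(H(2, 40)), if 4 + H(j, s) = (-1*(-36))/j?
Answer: 1706940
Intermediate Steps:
H(j, s) = -4 + 36/j (H(j, s) = -4 + (-1*(-36))/j = -4 + 36/j)
1707785 - y(H(2, 40)) = 1707785 - 1*845 = 1707785 - 845 = 1706940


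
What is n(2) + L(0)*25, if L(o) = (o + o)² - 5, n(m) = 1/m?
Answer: -249/2 ≈ -124.50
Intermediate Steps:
L(o) = -5 + 4*o² (L(o) = (2*o)² - 5 = 4*o² - 5 = -5 + 4*o²)
n(2) + L(0)*25 = 1/2 + (-5 + 4*0²)*25 = ½ + (-5 + 4*0)*25 = ½ + (-5 + 0)*25 = ½ - 5*25 = ½ - 125 = -249/2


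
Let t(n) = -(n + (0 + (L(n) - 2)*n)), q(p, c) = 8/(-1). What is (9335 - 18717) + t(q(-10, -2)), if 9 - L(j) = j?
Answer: -9254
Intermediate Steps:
q(p, c) = -8 (q(p, c) = 8*(-1) = -8)
L(j) = 9 - j
t(n) = -n - n*(7 - n) (t(n) = -(n + (0 + ((9 - n) - 2)*n)) = -(n + (0 + (7 - n)*n)) = -(n + (0 + n*(7 - n))) = -(n + n*(7 - n)) = -n - n*(7 - n))
(9335 - 18717) + t(q(-10, -2)) = (9335 - 18717) - 8*(-8 - 8) = -9382 - 8*(-16) = -9382 + 128 = -9254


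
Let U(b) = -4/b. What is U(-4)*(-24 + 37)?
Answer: 13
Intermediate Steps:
U(-4)*(-24 + 37) = (-4/(-4))*(-24 + 37) = -4*(-¼)*13 = 1*13 = 13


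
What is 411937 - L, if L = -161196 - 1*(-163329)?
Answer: 409804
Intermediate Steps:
L = 2133 (L = -161196 + 163329 = 2133)
411937 - L = 411937 - 1*2133 = 411937 - 2133 = 409804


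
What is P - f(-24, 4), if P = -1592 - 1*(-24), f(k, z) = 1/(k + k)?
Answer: -75263/48 ≈ -1568.0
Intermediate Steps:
f(k, z) = 1/(2*k)
P = -1568 (P = -1592 + 24 = -1568)
P - f(-24, 4) = -1568 - 1/(2*(-24)) = -1568 - (-1)/(2*24) = -1568 - 1*(-1/48) = -1568 + 1/48 = -75263/48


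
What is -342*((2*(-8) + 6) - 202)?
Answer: 72504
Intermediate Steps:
-342*((2*(-8) + 6) - 202) = -342*((-16 + 6) - 202) = -342*(-10 - 202) = -342*(-212) = 72504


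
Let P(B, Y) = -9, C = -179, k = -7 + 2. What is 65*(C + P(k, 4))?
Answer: -12220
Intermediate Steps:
k = -5
65*(C + P(k, 4)) = 65*(-179 - 9) = 65*(-188) = -12220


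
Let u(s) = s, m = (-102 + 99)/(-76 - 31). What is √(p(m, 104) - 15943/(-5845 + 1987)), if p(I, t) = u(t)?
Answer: 5*√64378446/3858 ≈ 10.399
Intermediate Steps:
m = 3/107 (m = -3/(-107) = -3*(-1/107) = 3/107 ≈ 0.028037)
p(I, t) = t
√(p(m, 104) - 15943/(-5845 + 1987)) = √(104 - 15943/(-5845 + 1987)) = √(104 - 15943/(-3858)) = √(104 - 15943*(-1/3858)) = √(104 + 15943/3858) = √(417175/3858) = 5*√64378446/3858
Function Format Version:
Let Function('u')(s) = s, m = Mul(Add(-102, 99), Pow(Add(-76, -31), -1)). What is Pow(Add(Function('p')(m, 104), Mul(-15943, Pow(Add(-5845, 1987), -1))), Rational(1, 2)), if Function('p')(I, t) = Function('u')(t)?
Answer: Mul(Rational(5, 3858), Pow(64378446, Rational(1, 2))) ≈ 10.399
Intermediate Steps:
m = Rational(3, 107) (m = Mul(-3, Pow(-107, -1)) = Mul(-3, Rational(-1, 107)) = Rational(3, 107) ≈ 0.028037)
Function('p')(I, t) = t
Pow(Add(Function('p')(m, 104), Mul(-15943, Pow(Add(-5845, 1987), -1))), Rational(1, 2)) = Pow(Add(104, Mul(-15943, Pow(Add(-5845, 1987), -1))), Rational(1, 2)) = Pow(Add(104, Mul(-15943, Pow(-3858, -1))), Rational(1, 2)) = Pow(Add(104, Mul(-15943, Rational(-1, 3858))), Rational(1, 2)) = Pow(Add(104, Rational(15943, 3858)), Rational(1, 2)) = Pow(Rational(417175, 3858), Rational(1, 2)) = Mul(Rational(5, 3858), Pow(64378446, Rational(1, 2)))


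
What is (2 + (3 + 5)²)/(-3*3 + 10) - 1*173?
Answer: -107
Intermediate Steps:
(2 + (3 + 5)²)/(-3*3 + 10) - 1*173 = (2 + 8²)/(-9 + 10) - 173 = (2 + 64)/1 - 173 = 1*66 - 173 = 66 - 173 = -107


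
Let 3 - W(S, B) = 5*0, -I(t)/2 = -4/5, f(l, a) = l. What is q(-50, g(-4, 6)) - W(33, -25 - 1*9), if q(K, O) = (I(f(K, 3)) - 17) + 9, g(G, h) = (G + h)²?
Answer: -47/5 ≈ -9.4000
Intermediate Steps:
I(t) = 8/5 (I(t) = -(-8)/5 = -2*(-⅘) = 8/5)
W(S, B) = 3 (W(S, B) = 3 - 5*0 = 3 - 1*0 = 3 + 0 = 3)
q(K, O) = -32/5 (q(K, O) = (8/5 - 17) + 9 = -77/5 + 9 = -32/5)
q(-50, g(-4, 6)) - W(33, -25 - 1*9) = -32/5 - 1*3 = -32/5 - 3 = -47/5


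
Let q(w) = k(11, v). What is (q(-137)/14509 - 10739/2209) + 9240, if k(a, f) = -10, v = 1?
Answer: 295989686199/32050381 ≈ 9235.1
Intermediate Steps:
q(w) = -10
(q(-137)/14509 - 10739/2209) + 9240 = (-10/14509 - 10739/2209) + 9240 = -155834241/32050381 + 9240 = 295989686199/32050381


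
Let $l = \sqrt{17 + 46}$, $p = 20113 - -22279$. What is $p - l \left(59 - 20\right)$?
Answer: $42392 - 117 \sqrt{7} \approx 42082.0$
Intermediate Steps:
$p = 42392$ ($p = 20113 + 22279 = 42392$)
$l = 3 \sqrt{7}$ ($l = \sqrt{63} = 3 \sqrt{7} \approx 7.9373$)
$p - l \left(59 - 20\right) = 42392 - 3 \sqrt{7} \left(59 - 20\right) = 42392 - 3 \sqrt{7} \cdot 39 = 42392 - 117 \sqrt{7}$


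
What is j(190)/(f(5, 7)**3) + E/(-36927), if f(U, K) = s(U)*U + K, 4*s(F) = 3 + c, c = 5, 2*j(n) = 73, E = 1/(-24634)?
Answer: 16601292310/2234579097267 ≈ 0.0074293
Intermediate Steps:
E = -1/24634 ≈ -4.0594e-5
j(n) = 73/2 (j(n) = (1/2)*73 = 73/2)
s(F) = 2 (s(F) = (3 + 5)/4 = (1/4)*8 = 2)
f(U, K) = K + 2*U (f(U, K) = 2*U + K = K + 2*U)
j(190)/(f(5, 7)**3) + E/(-36927) = 73/(2*((7 + 2*5)**3)) - 1/24634/(-36927) = 73/(2*((7 + 10)**3)) - 1/24634*(-1/36927) = 73/(2*(17**3)) + 1/909659718 = (73/2)/4913 + 1/909659718 = (73/2)*(1/4913) + 1/909659718 = 73/9826 + 1/909659718 = 16601292310/2234579097267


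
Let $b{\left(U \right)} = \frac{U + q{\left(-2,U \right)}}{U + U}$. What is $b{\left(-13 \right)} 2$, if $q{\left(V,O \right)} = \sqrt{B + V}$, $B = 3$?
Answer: $\frac{12}{13} \approx 0.92308$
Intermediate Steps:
$q{\left(V,O \right)} = \sqrt{3 + V}$
$b{\left(U \right)} = \frac{1 + U}{2 U}$ ($b{\left(U \right)} = \frac{U + \sqrt{3 - 2}}{U + U} = \frac{U + \sqrt{1}}{2 U} = \left(U + 1\right) \frac{1}{2 U} = \left(1 + U\right) \frac{1}{2 U} = \frac{1 + U}{2 U}$)
$b{\left(-13 \right)} 2 = \frac{1 - 13}{2 \left(-13\right)} 2 = \frac{1}{2} \left(- \frac{1}{13}\right) \left(-12\right) 2 = \frac{6}{13} \cdot 2 = \frac{12}{13}$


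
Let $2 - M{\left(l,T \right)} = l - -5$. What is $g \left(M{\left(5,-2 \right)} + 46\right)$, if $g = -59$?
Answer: $-2242$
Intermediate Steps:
$M{\left(l,T \right)} = -3 - l$ ($M{\left(l,T \right)} = 2 - \left(l - -5\right) = 2 - \left(l + 5\right) = 2 - \left(5 + l\right) = -3 - l$)
$g \left(M{\left(5,-2 \right)} + 46\right) = - 59 \left(\left(-3 - 5\right) + 46\right) = - 59 \left(-8 + 46\right) = \left(-59\right) 38 = -2242$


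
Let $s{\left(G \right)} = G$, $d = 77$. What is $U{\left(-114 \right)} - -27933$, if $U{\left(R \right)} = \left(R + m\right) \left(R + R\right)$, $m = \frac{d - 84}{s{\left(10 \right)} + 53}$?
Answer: $\frac{161851}{3} \approx 53950.0$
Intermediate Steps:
$m = - \frac{1}{9}$ ($m = \frac{77 - 84}{10 + 53} = - \frac{7}{63} = \left(-7\right) \frac{1}{63} = - \frac{1}{9} \approx -0.11111$)
$U{\left(R \right)} = 2 R \left(- \frac{1}{9} + R\right)$ ($U{\left(R \right)} = \left(R - \frac{1}{9}\right) \left(R + R\right) = \left(- \frac{1}{9} + R\right) 2 R = 2 R \left(- \frac{1}{9} + R\right)$)
$U{\left(-114 \right)} - -27933 = \frac{2}{9} \left(-114\right) \left(-1 + 9 \left(-114\right)\right) - -27933 = \frac{2}{9} \left(-114\right) \left(-1 - 1026\right) + 27933 = \frac{2}{9} \left(-114\right) \left(-1027\right) + 27933 = \frac{78052}{3} + 27933 = \frac{161851}{3}$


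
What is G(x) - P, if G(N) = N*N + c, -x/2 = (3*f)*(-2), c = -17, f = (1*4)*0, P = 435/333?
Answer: -2032/111 ≈ -18.306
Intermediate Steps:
P = 145/111 (P = 435*(1/333) = 145/111 ≈ 1.3063)
f = 0 (f = 4*0 = 0)
x = 0 (x = -2*3*0*(-2) = -0*(-2) = -2*0 = 0)
G(N) = -17 + N**2 (G(N) = N*N - 17 = N**2 - 17 = -17 + N**2)
G(x) - P = (-17 + 0**2) - 1*145/111 = (-17 + 0) - 145/111 = -17 - 145/111 = -2032/111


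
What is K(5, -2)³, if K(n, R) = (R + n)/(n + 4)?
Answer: 1/27 ≈ 0.037037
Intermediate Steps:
K(n, R) = (R + n)/(4 + n)
K(5, -2)³ = ((-2 + 5)/(4 + 5))³ = (3/9)³ = ((⅑)*3)³ = (⅓)³ = 1/27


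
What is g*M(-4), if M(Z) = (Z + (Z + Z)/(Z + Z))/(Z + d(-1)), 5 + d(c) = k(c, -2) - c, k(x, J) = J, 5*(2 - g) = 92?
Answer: -123/25 ≈ -4.9200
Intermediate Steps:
g = -82/5 (g = 2 - 1/5*92 = 2 - 92/5 = -82/5 ≈ -16.400)
d(c) = -7 - c (d(c) = -5 + (-2 - c) = -7 - c)
M(Z) = (1 + Z)/(-6 + Z) (M(Z) = (Z + (Z + Z)/(Z + Z))/(Z + (-7 - 1*(-1))) = (Z + (2*Z)/((2*Z)))/(Z + (-7 + 1)) = (Z + (2*Z)*(1/(2*Z)))/(Z - 6) = (Z + 1)/(-6 + Z) = (1 + Z)/(-6 + Z))
g*M(-4) = -82*(1 - 4)/(5*(-6 - 4)) = -82*(-3)/(5*(-10)) = -(-41)*(-3)/25 = -82/5*3/10 = -123/25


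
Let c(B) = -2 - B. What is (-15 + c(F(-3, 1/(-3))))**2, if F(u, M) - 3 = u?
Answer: 289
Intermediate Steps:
F(u, M) = 3 + u
(-15 + c(F(-3, 1/(-3))))**2 = (-15 + (-2 - (3 - 3)))**2 = (-15 + (-2 - 1*0))**2 = (-15 + (-2 + 0))**2 = (-15 - 2)**2 = (-17)**2 = 289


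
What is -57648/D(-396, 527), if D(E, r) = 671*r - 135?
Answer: -28824/176741 ≈ -0.16309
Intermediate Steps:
D(E, r) = -135 + 671*r
-57648/D(-396, 527) = -57648/(-135 + 671*527) = -57648/(-135 + 353617) = -57648/353482 = -57648*1/353482 = -28824/176741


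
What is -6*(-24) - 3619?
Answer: -3475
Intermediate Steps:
-6*(-24) - 3619 = 144 - 3619 = -3475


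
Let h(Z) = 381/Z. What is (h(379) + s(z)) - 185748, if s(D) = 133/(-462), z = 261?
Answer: -4646282527/25014 ≈ -1.8575e+5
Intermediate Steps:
s(D) = -19/66 (s(D) = 133*(-1/462) = -19/66)
(h(379) + s(z)) - 185748 = (381/379 - 19/66) - 185748 = 17945/25014 - 185748 = -4646282527/25014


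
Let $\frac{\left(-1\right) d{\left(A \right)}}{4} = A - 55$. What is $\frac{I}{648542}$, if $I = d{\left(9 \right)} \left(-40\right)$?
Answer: $- \frac{3680}{324271} \approx -0.011349$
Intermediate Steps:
$d{\left(A \right)} = 220 - 4 A$ ($d{\left(A \right)} = - 4 \left(A - 55\right) = - 4 \left(-55 + A\right) = 220 - 4 A$)
$I = -7360$ ($I = \left(220 - 36\right) \left(-40\right) = 184 \left(-40\right) = -7360$)
$\frac{I}{648542} = - \frac{7360}{648542} = \left(-7360\right) \frac{1}{648542} = - \frac{3680}{324271}$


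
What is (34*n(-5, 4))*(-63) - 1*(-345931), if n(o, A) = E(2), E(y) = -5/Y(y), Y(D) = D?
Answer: 351286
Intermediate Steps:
E(y) = -5/y
n(o, A) = -5/2
(34*n(-5, 4))*(-63) - 1*(-345931) = (34*(-5/2))*(-63) - 1*(-345931) = -85*(-63) + 345931 = 5355 + 345931 = 351286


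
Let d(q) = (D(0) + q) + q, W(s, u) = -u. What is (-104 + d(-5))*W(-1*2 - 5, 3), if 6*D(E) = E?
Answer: 342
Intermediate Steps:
D(E) = E/6
d(q) = 2*q (d(q) = ((⅙)*0 + q) + q = (0 + q) + q = q + q = 2*q)
(-104 + d(-5))*W(-1*2 - 5, 3) = (-104 + 2*(-5))*(-1*3) = (-104 - 10)*(-3) = -114*(-3) = 342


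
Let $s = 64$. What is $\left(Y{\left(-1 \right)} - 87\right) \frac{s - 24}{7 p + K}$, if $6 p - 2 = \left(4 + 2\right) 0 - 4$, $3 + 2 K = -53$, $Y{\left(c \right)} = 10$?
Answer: $\frac{1320}{13} \approx 101.54$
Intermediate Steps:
$K = -28$ ($K = - \frac{3}{2} + \frac{1}{2} \left(-53\right) = - \frac{3}{2} - \frac{53}{2} = -28$)
$p = - \frac{1}{3}$ ($p = \frac{1}{3} + \frac{\left(4 + 2\right) 0 - 4}{6} = \frac{1}{3} + \frac{6 \cdot 0 - 4}{6} = \frac{1}{3} + \frac{0 - 4}{6} = \frac{1}{3} + \frac{1}{6} \left(-4\right) = \frac{1}{3} - \frac{2}{3} = - \frac{1}{3} \approx -0.33333$)
$\left(Y{\left(-1 \right)} - 87\right) \frac{s - 24}{7 p + K} = \left(10 - 87\right) \frac{64 - 24}{7 \left(- \frac{1}{3}\right) - 28} = - 77 \frac{40}{- \frac{7}{3} - 28} = - 77 \frac{40}{- \frac{91}{3}} = - 77 \cdot 40 \left(- \frac{3}{91}\right) = \left(-77\right) \left(- \frac{120}{91}\right) = \frac{1320}{13}$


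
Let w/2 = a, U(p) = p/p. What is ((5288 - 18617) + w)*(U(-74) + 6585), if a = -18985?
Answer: -337855214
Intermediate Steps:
U(p) = 1
w = -37970 (w = 2*(-18985) = -37970)
((5288 - 18617) + w)*(U(-74) + 6585) = ((5288 - 18617) - 37970)*(1 + 6585) = (-13329 - 37970)*6586 = -51299*6586 = -337855214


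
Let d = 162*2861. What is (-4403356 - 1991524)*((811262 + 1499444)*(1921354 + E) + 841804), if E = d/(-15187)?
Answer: -431171113345766288158720/15187 ≈ -2.8391e+19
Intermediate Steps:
d = 463482
E = -463482/15187 (E = 463482/(-15187) = 463482*(-1/15187) = -463482/15187 ≈ -30.518)
(-4403356 - 1991524)*((811262 + 1499444)*(1921354 + E) + 841804) = (-4403356 - 1991524)*((811262 + 1499444)*(1921354 - 463482/15187) + 841804) = -6394880*(2310706*(29179139716/15187) + 841804) = -6394880*(67424413216599496/15187 + 841804) = -6394880*67424426001076844/15187 = -431171113345766288158720/15187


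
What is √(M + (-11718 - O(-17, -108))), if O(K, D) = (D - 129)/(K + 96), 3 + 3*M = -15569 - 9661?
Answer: I*√20126 ≈ 141.87*I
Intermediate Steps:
M = -8411 (M = -1 + (-15569 - 9661)/3 = -1 + (⅓)*(-25230) = -1 - 8410 = -8411)
O(K, D) = (-129 + D)/(96 + K)
√(M + (-11718 - O(-17, -108))) = √(-8411 + (-11718 - (-129 - 108)/(96 - 17))) = √(-8411 + (-11718 - (-237)/79)) = √(-8411 + (-11718 - 1*(-3))) = √(-8411 + (-11718 + 3)) = √(-8411 - 11715) = √(-20126) = I*√20126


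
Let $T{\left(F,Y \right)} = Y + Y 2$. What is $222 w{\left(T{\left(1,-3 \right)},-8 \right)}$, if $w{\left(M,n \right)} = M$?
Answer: $-1998$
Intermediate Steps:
$T{\left(F,Y \right)} = 3 Y$ ($T{\left(F,Y \right)} = Y + 2 Y = 3 Y$)
$222 w{\left(T{\left(1,-3 \right)},-8 \right)} = 222 \cdot 3 \left(-3\right) = 222 \left(-9\right) = -1998$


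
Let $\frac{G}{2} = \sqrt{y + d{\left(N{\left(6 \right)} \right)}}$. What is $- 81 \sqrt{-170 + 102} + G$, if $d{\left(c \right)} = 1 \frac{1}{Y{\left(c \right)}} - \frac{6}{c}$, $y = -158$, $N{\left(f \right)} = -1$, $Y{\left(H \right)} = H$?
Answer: $- 156 i \sqrt{17} \approx - 643.2 i$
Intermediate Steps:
$d{\left(c \right)} = - \frac{5}{c}$ ($d{\left(c \right)} = 1 \frac{1}{c} - \frac{6}{c} = \frac{1}{c} - \frac{6}{c} = - \frac{5}{c}$)
$G = 6 i \sqrt{17}$ ($G = 2 \sqrt{-158 - \frac{5}{-1}} = 2 \sqrt{-158 - -5} = 2 \sqrt{-158 + 5} = 2 \sqrt{-153} = 2 \cdot 3 i \sqrt{17} = 6 i \sqrt{17} \approx 24.739 i$)
$- 81 \sqrt{-170 + 102} + G = - 81 \sqrt{-170 + 102} + 6 i \sqrt{17} = - 81 \sqrt{-68} + 6 i \sqrt{17} = - 81 \cdot 2 i \sqrt{17} + 6 i \sqrt{17} = - 162 i \sqrt{17} + 6 i \sqrt{17} = - 156 i \sqrt{17}$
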